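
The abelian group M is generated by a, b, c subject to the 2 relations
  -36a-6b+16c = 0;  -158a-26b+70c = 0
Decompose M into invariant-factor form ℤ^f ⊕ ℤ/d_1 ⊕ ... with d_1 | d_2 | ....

Answer: M ≅ ℤ^1 ⊕ ℤ/2 ⊕ ℤ/2

Derivation:
rank_ℚ(R)=2; free=3−2=1
SNF(R) diag = [2, 2] → torsion [2, 2]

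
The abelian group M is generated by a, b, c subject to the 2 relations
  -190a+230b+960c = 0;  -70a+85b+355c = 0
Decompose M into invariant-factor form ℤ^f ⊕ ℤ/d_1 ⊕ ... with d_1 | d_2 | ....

Answer: M ≅ ℤ^1 ⊕ ℤ/5 ⊕ ℤ/10

Derivation:
rank_ℚ(R)=2; free=3−2=1
SNF(R) diag = [5, 10] → torsion [5, 10]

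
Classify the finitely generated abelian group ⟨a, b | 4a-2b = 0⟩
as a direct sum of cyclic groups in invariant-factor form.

rank_ℚ(R)=1; free=2−1=1
SNF(R) diag = [2] → torsion [2]

Answer: M ≅ ℤ^1 ⊕ ℤ/2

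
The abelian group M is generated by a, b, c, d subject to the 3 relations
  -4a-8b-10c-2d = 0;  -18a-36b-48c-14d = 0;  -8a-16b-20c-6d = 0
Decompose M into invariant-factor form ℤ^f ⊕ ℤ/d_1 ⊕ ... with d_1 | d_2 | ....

Answer: M ≅ ℤ^1 ⊕ ℤ/2 ⊕ ℤ/2 ⊕ ℤ/6

Derivation:
rank_ℚ(R)=3; free=4−3=1
SNF(R) diag = [2, 2, 6] → torsion [2, 2, 6]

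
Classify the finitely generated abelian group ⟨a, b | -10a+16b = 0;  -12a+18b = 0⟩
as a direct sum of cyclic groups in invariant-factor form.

rank_ℚ(R)=2; free=2−2=0
SNF(R) diag = [2, 6] → torsion [2, 6]

Answer: M ≅ ℤ/2 ⊕ ℤ/6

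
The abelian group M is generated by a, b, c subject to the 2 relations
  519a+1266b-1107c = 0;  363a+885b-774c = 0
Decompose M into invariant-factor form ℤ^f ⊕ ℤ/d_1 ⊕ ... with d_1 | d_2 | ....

rank_ℚ(R)=2; free=3−2=1
SNF(R) diag = [3, 9] → torsion [3, 9]

Answer: M ≅ ℤ^1 ⊕ ℤ/3 ⊕ ℤ/9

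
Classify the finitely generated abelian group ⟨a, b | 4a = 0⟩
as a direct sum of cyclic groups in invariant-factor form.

Answer: M ≅ ℤ^1 ⊕ ℤ/4

Derivation:
rank_ℚ(R)=1; free=2−1=1
SNF(R) diag = [4] → torsion [4]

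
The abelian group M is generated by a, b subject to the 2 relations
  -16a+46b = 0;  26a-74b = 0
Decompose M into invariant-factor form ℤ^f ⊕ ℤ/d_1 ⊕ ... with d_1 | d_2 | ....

rank_ℚ(R)=2; free=2−2=0
SNF(R) diag = [2, 6] → torsion [2, 6]

Answer: M ≅ ℤ/2 ⊕ ℤ/6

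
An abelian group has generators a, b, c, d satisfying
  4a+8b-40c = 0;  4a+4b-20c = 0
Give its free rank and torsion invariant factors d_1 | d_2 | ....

rank_ℚ(R)=2; free=4−2=2
SNF(R) diag = [4, 4] → torsion [4, 4]

Answer: M ≅ ℤ^2 ⊕ ℤ/4 ⊕ ℤ/4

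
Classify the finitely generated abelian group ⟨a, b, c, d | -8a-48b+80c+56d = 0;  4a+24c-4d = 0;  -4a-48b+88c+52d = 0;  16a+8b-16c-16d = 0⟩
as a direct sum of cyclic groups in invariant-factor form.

Answer: M ≅ ℤ/4 ⊕ ℤ/8 ⊕ ℤ/16 ⊕ ℤ/48

Derivation:
rank_ℚ(R)=4; free=4−4=0
SNF(R) diag = [4, 8, 16, 48] → torsion [4, 8, 16, 48]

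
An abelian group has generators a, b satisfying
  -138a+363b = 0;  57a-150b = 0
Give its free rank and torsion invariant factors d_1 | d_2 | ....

rank_ℚ(R)=2; free=2−2=0
SNF(R) diag = [3, 3] → torsion [3, 3]

Answer: M ≅ ℤ/3 ⊕ ℤ/3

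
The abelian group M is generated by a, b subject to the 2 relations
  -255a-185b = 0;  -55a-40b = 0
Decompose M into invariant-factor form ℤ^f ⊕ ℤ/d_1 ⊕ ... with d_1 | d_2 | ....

Answer: M ≅ ℤ/5 ⊕ ℤ/5

Derivation:
rank_ℚ(R)=2; free=2−2=0
SNF(R) diag = [5, 5] → torsion [5, 5]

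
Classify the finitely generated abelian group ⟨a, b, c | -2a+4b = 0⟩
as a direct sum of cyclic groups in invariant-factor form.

rank_ℚ(R)=1; free=3−1=2
SNF(R) diag = [2] → torsion [2]

Answer: M ≅ ℤ^2 ⊕ ℤ/2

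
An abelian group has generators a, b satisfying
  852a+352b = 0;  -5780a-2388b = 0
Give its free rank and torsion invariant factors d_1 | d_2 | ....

rank_ℚ(R)=2; free=2−2=0
SNF(R) diag = [4, 4] → torsion [4, 4]

Answer: M ≅ ℤ/4 ⊕ ℤ/4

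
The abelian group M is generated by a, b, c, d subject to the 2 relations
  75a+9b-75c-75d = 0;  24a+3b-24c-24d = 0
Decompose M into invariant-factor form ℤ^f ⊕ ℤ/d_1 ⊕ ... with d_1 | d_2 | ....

Answer: M ≅ ℤ^2 ⊕ ℤ/3 ⊕ ℤ/3

Derivation:
rank_ℚ(R)=2; free=4−2=2
SNF(R) diag = [3, 3] → torsion [3, 3]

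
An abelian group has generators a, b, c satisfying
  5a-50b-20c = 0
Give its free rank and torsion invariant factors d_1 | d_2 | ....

rank_ℚ(R)=1; free=3−1=2
SNF(R) diag = [5] → torsion [5]

Answer: M ≅ ℤ^2 ⊕ ℤ/5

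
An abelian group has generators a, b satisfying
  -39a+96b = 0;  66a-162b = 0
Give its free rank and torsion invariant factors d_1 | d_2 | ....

Answer: M ≅ ℤ/3 ⊕ ℤ/6

Derivation:
rank_ℚ(R)=2; free=2−2=0
SNF(R) diag = [3, 6] → torsion [3, 6]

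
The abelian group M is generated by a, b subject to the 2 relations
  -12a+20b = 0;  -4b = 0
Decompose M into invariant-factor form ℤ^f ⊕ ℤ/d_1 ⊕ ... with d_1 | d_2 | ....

rank_ℚ(R)=2; free=2−2=0
SNF(R) diag = [4, 12] → torsion [4, 12]

Answer: M ≅ ℤ/4 ⊕ ℤ/12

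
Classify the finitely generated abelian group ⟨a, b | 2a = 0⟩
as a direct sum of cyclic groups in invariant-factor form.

Answer: M ≅ ℤ^1 ⊕ ℤ/2

Derivation:
rank_ℚ(R)=1; free=2−1=1
SNF(R) diag = [2] → torsion [2]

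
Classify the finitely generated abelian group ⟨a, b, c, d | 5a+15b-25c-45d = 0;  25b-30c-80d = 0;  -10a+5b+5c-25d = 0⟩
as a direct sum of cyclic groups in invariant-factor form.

rank_ℚ(R)=3; free=4−3=1
SNF(R) diag = [5, 5, 15] → torsion [5, 5, 15]

Answer: M ≅ ℤ^1 ⊕ ℤ/5 ⊕ ℤ/5 ⊕ ℤ/15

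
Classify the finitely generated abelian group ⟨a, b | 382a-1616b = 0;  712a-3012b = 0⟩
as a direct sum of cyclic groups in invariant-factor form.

rank_ℚ(R)=2; free=2−2=0
SNF(R) diag = [2, 4] → torsion [2, 4]

Answer: M ≅ ℤ/2 ⊕ ℤ/4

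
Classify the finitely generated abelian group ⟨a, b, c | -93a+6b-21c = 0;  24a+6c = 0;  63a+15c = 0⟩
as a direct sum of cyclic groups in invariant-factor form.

Answer: M ≅ ℤ/3 ⊕ ℤ/6 ⊕ ℤ/6

Derivation:
rank_ℚ(R)=3; free=3−3=0
SNF(R) diag = [3, 6, 6] → torsion [3, 6, 6]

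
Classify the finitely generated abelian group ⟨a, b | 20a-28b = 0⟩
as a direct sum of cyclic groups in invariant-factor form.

rank_ℚ(R)=1; free=2−1=1
SNF(R) diag = [4] → torsion [4]

Answer: M ≅ ℤ^1 ⊕ ℤ/4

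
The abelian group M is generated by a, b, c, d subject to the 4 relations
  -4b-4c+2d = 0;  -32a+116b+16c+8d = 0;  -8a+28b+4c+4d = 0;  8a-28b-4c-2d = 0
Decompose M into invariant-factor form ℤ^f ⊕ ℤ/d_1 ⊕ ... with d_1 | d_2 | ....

Answer: M ≅ ℤ/2 ⊕ ℤ/4 ⊕ ℤ/4 ⊕ ℤ/8

Derivation:
rank_ℚ(R)=4; free=4−4=0
SNF(R) diag = [2, 4, 4, 8] → torsion [2, 4, 4, 8]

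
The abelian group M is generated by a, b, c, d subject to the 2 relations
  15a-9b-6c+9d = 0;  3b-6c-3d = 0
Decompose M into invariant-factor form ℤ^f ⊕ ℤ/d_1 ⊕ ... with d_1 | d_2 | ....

rank_ℚ(R)=2; free=4−2=2
SNF(R) diag = [3, 3] → torsion [3, 3]

Answer: M ≅ ℤ^2 ⊕ ℤ/3 ⊕ ℤ/3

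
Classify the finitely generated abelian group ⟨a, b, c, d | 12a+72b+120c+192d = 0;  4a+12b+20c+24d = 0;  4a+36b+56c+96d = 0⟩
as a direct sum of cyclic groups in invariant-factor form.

Answer: M ≅ ℤ^1 ⊕ ℤ/4 ⊕ ℤ/12 ⊕ ℤ/12

Derivation:
rank_ℚ(R)=3; free=4−3=1
SNF(R) diag = [4, 12, 12] → torsion [4, 12, 12]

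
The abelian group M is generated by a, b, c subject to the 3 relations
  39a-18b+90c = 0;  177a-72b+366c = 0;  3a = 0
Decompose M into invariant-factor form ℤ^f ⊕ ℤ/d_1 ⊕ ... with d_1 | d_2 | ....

rank_ℚ(R)=3; free=3−3=0
SNF(R) diag = [3, 6, 18] → torsion [3, 6, 18]

Answer: M ≅ ℤ/3 ⊕ ℤ/6 ⊕ ℤ/18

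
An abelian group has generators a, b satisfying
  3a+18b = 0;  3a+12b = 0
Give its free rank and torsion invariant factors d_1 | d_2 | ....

Answer: M ≅ ℤ/3 ⊕ ℤ/6

Derivation:
rank_ℚ(R)=2; free=2−2=0
SNF(R) diag = [3, 6] → torsion [3, 6]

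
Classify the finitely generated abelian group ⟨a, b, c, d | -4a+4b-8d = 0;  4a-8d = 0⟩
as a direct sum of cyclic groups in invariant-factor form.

rank_ℚ(R)=2; free=4−2=2
SNF(R) diag = [4, 4] → torsion [4, 4]

Answer: M ≅ ℤ^2 ⊕ ℤ/4 ⊕ ℤ/4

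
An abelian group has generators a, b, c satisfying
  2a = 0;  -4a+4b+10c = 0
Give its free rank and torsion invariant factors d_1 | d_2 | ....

rank_ℚ(R)=2; free=3−2=1
SNF(R) diag = [2, 2] → torsion [2, 2]

Answer: M ≅ ℤ^1 ⊕ ℤ/2 ⊕ ℤ/2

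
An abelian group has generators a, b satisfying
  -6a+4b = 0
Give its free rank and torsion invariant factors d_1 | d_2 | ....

Answer: M ≅ ℤ^1 ⊕ ℤ/2

Derivation:
rank_ℚ(R)=1; free=2−1=1
SNF(R) diag = [2] → torsion [2]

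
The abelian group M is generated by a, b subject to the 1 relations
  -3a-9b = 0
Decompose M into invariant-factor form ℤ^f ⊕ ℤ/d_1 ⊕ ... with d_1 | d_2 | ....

Answer: M ≅ ℤ^1 ⊕ ℤ/3

Derivation:
rank_ℚ(R)=1; free=2−1=1
SNF(R) diag = [3] → torsion [3]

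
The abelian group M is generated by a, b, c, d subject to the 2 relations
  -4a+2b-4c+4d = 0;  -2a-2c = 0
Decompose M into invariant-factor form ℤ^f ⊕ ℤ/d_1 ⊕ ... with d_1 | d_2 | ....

rank_ℚ(R)=2; free=4−2=2
SNF(R) diag = [2, 2] → torsion [2, 2]

Answer: M ≅ ℤ^2 ⊕ ℤ/2 ⊕ ℤ/2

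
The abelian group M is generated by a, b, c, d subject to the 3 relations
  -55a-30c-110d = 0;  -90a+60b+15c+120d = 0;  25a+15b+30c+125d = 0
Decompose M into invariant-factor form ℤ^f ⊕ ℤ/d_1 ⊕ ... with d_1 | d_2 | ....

Answer: M ≅ ℤ^1 ⊕ ℤ/5 ⊕ ℤ/15 ⊕ ℤ/15

Derivation:
rank_ℚ(R)=3; free=4−3=1
SNF(R) diag = [5, 15, 15] → torsion [5, 15, 15]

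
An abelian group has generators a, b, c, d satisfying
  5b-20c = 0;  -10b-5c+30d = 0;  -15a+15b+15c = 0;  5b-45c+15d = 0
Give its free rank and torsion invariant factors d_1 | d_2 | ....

Answer: M ≅ ℤ/5 ⊕ ℤ/5 ⊕ ℤ/15 ⊕ ℤ/15

Derivation:
rank_ℚ(R)=4; free=4−4=0
SNF(R) diag = [5, 5, 15, 15] → torsion [5, 5, 15, 15]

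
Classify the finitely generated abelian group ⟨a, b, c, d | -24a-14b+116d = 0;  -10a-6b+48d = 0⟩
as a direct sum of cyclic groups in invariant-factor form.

rank_ℚ(R)=2; free=4−2=2
SNF(R) diag = [2, 2] → torsion [2, 2]

Answer: M ≅ ℤ^2 ⊕ ℤ/2 ⊕ ℤ/2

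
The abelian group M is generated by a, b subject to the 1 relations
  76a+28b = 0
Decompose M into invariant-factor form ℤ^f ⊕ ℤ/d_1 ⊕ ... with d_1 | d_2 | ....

rank_ℚ(R)=1; free=2−1=1
SNF(R) diag = [4] → torsion [4]

Answer: M ≅ ℤ^1 ⊕ ℤ/4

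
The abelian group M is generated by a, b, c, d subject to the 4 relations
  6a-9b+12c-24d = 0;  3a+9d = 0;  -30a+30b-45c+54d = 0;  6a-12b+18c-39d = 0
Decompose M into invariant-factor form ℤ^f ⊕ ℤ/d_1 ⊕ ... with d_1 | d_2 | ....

Answer: M ≅ ℤ/3 ⊕ ℤ/3 ⊕ ℤ/3 ⊕ ℤ/3

Derivation:
rank_ℚ(R)=4; free=4−4=0
SNF(R) diag = [3, 3, 3, 3] → torsion [3, 3, 3, 3]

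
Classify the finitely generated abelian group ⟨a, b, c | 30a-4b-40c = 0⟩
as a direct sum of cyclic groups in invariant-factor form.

rank_ℚ(R)=1; free=3−1=2
SNF(R) diag = [2] → torsion [2]

Answer: M ≅ ℤ^2 ⊕ ℤ/2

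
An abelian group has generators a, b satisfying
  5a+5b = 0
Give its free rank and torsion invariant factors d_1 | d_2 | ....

rank_ℚ(R)=1; free=2−1=1
SNF(R) diag = [5] → torsion [5]

Answer: M ≅ ℤ^1 ⊕ ℤ/5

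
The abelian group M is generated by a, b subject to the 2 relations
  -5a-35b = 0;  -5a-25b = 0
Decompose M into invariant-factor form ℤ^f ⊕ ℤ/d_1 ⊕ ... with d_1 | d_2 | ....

rank_ℚ(R)=2; free=2−2=0
SNF(R) diag = [5, 10] → torsion [5, 10]

Answer: M ≅ ℤ/5 ⊕ ℤ/10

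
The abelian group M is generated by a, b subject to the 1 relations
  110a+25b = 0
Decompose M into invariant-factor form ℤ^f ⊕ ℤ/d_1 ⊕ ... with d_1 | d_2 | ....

rank_ℚ(R)=1; free=2−1=1
SNF(R) diag = [5] → torsion [5]

Answer: M ≅ ℤ^1 ⊕ ℤ/5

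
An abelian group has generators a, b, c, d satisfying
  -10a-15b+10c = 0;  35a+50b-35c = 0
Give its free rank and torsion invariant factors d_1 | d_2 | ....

rank_ℚ(R)=2; free=4−2=2
SNF(R) diag = [5, 5] → torsion [5, 5]

Answer: M ≅ ℤ^2 ⊕ ℤ/5 ⊕ ℤ/5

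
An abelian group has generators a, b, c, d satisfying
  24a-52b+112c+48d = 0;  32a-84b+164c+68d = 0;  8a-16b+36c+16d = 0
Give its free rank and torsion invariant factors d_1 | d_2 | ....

Answer: M ≅ ℤ^1 ⊕ ℤ/4 ⊕ ℤ/4 ⊕ ℤ/4

Derivation:
rank_ℚ(R)=3; free=4−3=1
SNF(R) diag = [4, 4, 4] → torsion [4, 4, 4]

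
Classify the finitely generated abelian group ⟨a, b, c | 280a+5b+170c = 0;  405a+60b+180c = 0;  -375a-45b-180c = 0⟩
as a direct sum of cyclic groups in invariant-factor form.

Answer: M ≅ ℤ/5 ⊕ ℤ/15 ⊕ ℤ/30

Derivation:
rank_ℚ(R)=3; free=3−3=0
SNF(R) diag = [5, 15, 30] → torsion [5, 15, 30]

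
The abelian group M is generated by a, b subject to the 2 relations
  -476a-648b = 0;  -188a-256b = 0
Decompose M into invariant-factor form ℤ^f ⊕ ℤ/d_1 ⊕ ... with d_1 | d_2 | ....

rank_ℚ(R)=2; free=2−2=0
SNF(R) diag = [4, 8] → torsion [4, 8]

Answer: M ≅ ℤ/4 ⊕ ℤ/8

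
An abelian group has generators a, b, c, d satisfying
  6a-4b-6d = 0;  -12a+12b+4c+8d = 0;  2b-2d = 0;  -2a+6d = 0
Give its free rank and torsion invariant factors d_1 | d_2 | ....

rank_ℚ(R)=4; free=4−4=0
SNF(R) diag = [2, 2, 4, 8] → torsion [2, 2, 4, 8]

Answer: M ≅ ℤ/2 ⊕ ℤ/2 ⊕ ℤ/4 ⊕ ℤ/8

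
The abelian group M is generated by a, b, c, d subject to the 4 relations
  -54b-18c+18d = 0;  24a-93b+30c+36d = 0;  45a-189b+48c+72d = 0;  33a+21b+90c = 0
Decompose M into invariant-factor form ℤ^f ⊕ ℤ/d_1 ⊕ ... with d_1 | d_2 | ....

rank_ℚ(R)=4; free=4−4=0
SNF(R) diag = [3, 3, 6, 18] → torsion [3, 3, 6, 18]

Answer: M ≅ ℤ/3 ⊕ ℤ/3 ⊕ ℤ/6 ⊕ ℤ/18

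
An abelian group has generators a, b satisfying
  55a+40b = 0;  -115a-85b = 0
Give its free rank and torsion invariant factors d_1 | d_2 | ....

Answer: M ≅ ℤ/5 ⊕ ℤ/15

Derivation:
rank_ℚ(R)=2; free=2−2=0
SNF(R) diag = [5, 15] → torsion [5, 15]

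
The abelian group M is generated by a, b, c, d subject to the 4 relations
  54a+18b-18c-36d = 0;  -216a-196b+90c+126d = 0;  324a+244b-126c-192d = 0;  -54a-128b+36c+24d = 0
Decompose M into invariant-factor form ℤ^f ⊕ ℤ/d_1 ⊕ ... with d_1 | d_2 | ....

rank_ℚ(R)=4; free=4−4=0
SNF(R) diag = [2, 6, 18, 54] → torsion [2, 6, 18, 54]

Answer: M ≅ ℤ/2 ⊕ ℤ/6 ⊕ ℤ/18 ⊕ ℤ/54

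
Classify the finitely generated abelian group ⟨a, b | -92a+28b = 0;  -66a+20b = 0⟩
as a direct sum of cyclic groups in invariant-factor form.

Answer: M ≅ ℤ/2 ⊕ ℤ/4

Derivation:
rank_ℚ(R)=2; free=2−2=0
SNF(R) diag = [2, 4] → torsion [2, 4]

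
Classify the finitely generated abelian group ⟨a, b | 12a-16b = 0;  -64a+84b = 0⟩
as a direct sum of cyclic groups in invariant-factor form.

Answer: M ≅ ℤ/4 ⊕ ℤ/4

Derivation:
rank_ℚ(R)=2; free=2−2=0
SNF(R) diag = [4, 4] → torsion [4, 4]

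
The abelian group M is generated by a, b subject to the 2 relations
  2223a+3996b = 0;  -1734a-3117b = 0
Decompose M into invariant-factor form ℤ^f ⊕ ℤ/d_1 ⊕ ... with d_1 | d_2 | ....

rank_ℚ(R)=2; free=2−2=0
SNF(R) diag = [3, 9] → torsion [3, 9]

Answer: M ≅ ℤ/3 ⊕ ℤ/9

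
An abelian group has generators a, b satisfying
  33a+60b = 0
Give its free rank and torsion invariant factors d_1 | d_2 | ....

Answer: M ≅ ℤ^1 ⊕ ℤ/3

Derivation:
rank_ℚ(R)=1; free=2−1=1
SNF(R) diag = [3] → torsion [3]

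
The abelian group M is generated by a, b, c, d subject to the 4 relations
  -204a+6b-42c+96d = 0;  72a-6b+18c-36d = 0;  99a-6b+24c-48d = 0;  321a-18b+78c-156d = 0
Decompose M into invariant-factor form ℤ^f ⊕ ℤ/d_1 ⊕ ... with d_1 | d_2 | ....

Answer: M ≅ ℤ/3 ⊕ ℤ/6 ⊕ ℤ/6 ⊕ ℤ/12

Derivation:
rank_ℚ(R)=4; free=4−4=0
SNF(R) diag = [3, 6, 6, 12] → torsion [3, 6, 6, 12]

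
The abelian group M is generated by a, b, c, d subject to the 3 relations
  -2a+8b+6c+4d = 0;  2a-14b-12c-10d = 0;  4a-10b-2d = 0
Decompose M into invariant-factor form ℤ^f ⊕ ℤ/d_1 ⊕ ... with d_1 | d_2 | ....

rank_ℚ(R)=3; free=4−3=1
SNF(R) diag = [2, 6, 6] → torsion [2, 6, 6]

Answer: M ≅ ℤ^1 ⊕ ℤ/2 ⊕ ℤ/6 ⊕ ℤ/6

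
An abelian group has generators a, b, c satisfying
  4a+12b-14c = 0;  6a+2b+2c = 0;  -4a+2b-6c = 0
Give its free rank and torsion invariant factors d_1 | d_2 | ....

Answer: M ≅ ℤ/2 ⊕ ℤ/2 ⊕ ℤ/2

Derivation:
rank_ℚ(R)=3; free=3−3=0
SNF(R) diag = [2, 2, 2] → torsion [2, 2, 2]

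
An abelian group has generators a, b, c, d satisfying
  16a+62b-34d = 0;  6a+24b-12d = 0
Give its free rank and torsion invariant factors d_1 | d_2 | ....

Answer: M ≅ ℤ^2 ⊕ ℤ/2 ⊕ ℤ/6

Derivation:
rank_ℚ(R)=2; free=4−2=2
SNF(R) diag = [2, 6] → torsion [2, 6]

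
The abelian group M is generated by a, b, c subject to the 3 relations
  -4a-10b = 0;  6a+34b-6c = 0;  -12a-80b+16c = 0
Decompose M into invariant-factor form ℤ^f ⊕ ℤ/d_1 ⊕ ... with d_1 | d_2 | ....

rank_ℚ(R)=3; free=3−3=0
SNF(R) diag = [2, 2, 4] → torsion [2, 2, 4]

Answer: M ≅ ℤ/2 ⊕ ℤ/2 ⊕ ℤ/4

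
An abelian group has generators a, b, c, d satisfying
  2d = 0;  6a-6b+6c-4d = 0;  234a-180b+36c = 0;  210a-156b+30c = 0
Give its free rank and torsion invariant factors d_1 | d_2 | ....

Answer: M ≅ ℤ/2 ⊕ ℤ/6 ⊕ ℤ/18 ⊕ ℤ/54

Derivation:
rank_ℚ(R)=4; free=4−4=0
SNF(R) diag = [2, 6, 18, 54] → torsion [2, 6, 18, 54]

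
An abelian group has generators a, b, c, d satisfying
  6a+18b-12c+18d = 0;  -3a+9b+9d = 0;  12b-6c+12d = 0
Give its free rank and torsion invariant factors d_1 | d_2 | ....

Answer: M ≅ ℤ^1 ⊕ ℤ/3 ⊕ ℤ/6 ⊕ ℤ/12

Derivation:
rank_ℚ(R)=3; free=4−3=1
SNF(R) diag = [3, 6, 12] → torsion [3, 6, 12]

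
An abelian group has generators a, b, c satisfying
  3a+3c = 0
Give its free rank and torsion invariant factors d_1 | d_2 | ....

Answer: M ≅ ℤ^2 ⊕ ℤ/3

Derivation:
rank_ℚ(R)=1; free=3−1=2
SNF(R) diag = [3] → torsion [3]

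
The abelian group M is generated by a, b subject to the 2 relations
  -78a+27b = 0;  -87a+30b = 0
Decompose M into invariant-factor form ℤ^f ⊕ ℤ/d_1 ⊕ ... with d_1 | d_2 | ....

rank_ℚ(R)=2; free=2−2=0
SNF(R) diag = [3, 3] → torsion [3, 3]

Answer: M ≅ ℤ/3 ⊕ ℤ/3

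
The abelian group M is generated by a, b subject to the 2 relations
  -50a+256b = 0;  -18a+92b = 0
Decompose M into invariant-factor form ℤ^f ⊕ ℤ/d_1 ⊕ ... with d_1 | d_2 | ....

rank_ℚ(R)=2; free=2−2=0
SNF(R) diag = [2, 4] → torsion [2, 4]

Answer: M ≅ ℤ/2 ⊕ ℤ/4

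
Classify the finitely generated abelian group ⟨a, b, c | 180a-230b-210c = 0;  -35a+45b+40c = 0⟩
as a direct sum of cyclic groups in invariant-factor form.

Answer: M ≅ ℤ^1 ⊕ ℤ/5 ⊕ ℤ/10

Derivation:
rank_ℚ(R)=2; free=3−2=1
SNF(R) diag = [5, 10] → torsion [5, 10]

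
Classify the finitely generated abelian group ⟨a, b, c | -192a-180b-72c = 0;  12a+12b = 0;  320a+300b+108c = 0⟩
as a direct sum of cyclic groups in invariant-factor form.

rank_ℚ(R)=3; free=3−3=0
SNF(R) diag = [4, 12, 36] → torsion [4, 12, 36]

Answer: M ≅ ℤ/4 ⊕ ℤ/12 ⊕ ℤ/36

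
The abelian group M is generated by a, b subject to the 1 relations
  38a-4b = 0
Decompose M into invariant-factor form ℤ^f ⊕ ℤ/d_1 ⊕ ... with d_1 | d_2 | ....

Answer: M ≅ ℤ^1 ⊕ ℤ/2

Derivation:
rank_ℚ(R)=1; free=2−1=1
SNF(R) diag = [2] → torsion [2]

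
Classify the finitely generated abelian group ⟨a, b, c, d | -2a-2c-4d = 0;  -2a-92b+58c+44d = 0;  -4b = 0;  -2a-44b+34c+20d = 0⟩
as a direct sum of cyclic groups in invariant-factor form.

Answer: M ≅ ℤ/2 ⊕ ℤ/4 ⊕ ℤ/12 ⊕ ℤ/24

Derivation:
rank_ℚ(R)=4; free=4−4=0
SNF(R) diag = [2, 4, 12, 24] → torsion [2, 4, 12, 24]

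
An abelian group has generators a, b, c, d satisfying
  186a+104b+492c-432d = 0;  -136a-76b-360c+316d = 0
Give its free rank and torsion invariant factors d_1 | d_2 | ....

rank_ℚ(R)=2; free=4−2=2
SNF(R) diag = [2, 4] → torsion [2, 4]

Answer: M ≅ ℤ^2 ⊕ ℤ/2 ⊕ ℤ/4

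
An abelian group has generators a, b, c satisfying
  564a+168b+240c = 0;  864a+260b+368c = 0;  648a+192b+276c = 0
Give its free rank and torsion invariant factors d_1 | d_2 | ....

Answer: M ≅ ℤ/4 ⊕ ℤ/12 ⊕ ℤ/12

Derivation:
rank_ℚ(R)=3; free=3−3=0
SNF(R) diag = [4, 12, 12] → torsion [4, 12, 12]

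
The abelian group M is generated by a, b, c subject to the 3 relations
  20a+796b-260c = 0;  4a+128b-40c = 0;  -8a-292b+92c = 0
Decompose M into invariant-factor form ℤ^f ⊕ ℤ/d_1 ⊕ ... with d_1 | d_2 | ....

Answer: M ≅ ℤ/4 ⊕ ℤ/12 ⊕ ℤ/24

Derivation:
rank_ℚ(R)=3; free=3−3=0
SNF(R) diag = [4, 12, 24] → torsion [4, 12, 24]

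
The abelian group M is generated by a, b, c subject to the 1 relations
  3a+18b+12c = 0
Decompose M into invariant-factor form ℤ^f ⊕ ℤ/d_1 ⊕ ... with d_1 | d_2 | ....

Answer: M ≅ ℤ^2 ⊕ ℤ/3

Derivation:
rank_ℚ(R)=1; free=3−1=2
SNF(R) diag = [3] → torsion [3]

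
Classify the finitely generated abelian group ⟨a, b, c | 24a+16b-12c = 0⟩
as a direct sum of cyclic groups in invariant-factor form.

rank_ℚ(R)=1; free=3−1=2
SNF(R) diag = [4] → torsion [4]

Answer: M ≅ ℤ^2 ⊕ ℤ/4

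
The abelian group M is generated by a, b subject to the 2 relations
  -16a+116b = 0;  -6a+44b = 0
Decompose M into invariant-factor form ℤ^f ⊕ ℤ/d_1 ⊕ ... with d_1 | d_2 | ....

Answer: M ≅ ℤ/2 ⊕ ℤ/4

Derivation:
rank_ℚ(R)=2; free=2−2=0
SNF(R) diag = [2, 4] → torsion [2, 4]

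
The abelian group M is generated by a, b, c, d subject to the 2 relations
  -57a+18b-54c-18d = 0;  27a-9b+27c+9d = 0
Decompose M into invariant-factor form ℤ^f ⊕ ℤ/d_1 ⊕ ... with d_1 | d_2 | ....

Answer: M ≅ ℤ^2 ⊕ ℤ/3 ⊕ ℤ/9

Derivation:
rank_ℚ(R)=2; free=4−2=2
SNF(R) diag = [3, 9] → torsion [3, 9]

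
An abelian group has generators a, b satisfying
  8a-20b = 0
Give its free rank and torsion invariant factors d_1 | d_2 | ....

rank_ℚ(R)=1; free=2−1=1
SNF(R) diag = [4] → torsion [4]

Answer: M ≅ ℤ^1 ⊕ ℤ/4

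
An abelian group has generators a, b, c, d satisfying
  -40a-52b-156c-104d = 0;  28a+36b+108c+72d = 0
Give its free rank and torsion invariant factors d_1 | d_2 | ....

rank_ℚ(R)=2; free=4−2=2
SNF(R) diag = [4, 4] → torsion [4, 4]

Answer: M ≅ ℤ^2 ⊕ ℤ/4 ⊕ ℤ/4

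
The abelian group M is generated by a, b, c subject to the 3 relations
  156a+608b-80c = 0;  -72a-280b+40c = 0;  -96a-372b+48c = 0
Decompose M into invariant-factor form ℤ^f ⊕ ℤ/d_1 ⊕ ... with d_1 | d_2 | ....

rank_ℚ(R)=3; free=3−3=0
SNF(R) diag = [4, 12, 24] → torsion [4, 12, 24]

Answer: M ≅ ℤ/4 ⊕ ℤ/12 ⊕ ℤ/24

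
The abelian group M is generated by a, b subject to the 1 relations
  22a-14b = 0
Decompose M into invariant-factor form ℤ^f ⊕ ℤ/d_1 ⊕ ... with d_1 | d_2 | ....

Answer: M ≅ ℤ^1 ⊕ ℤ/2

Derivation:
rank_ℚ(R)=1; free=2−1=1
SNF(R) diag = [2] → torsion [2]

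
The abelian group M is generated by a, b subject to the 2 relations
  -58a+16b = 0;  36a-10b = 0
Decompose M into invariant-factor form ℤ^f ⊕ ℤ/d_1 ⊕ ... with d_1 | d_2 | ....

Answer: M ≅ ℤ/2 ⊕ ℤ/2

Derivation:
rank_ℚ(R)=2; free=2−2=0
SNF(R) diag = [2, 2] → torsion [2, 2]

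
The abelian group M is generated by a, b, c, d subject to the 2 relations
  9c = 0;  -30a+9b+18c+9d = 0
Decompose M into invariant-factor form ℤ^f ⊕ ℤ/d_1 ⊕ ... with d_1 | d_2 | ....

rank_ℚ(R)=2; free=4−2=2
SNF(R) diag = [3, 9] → torsion [3, 9]

Answer: M ≅ ℤ^2 ⊕ ℤ/3 ⊕ ℤ/9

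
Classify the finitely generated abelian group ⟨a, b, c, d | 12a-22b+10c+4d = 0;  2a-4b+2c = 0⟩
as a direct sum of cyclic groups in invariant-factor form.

rank_ℚ(R)=2; free=4−2=2
SNF(R) diag = [2, 2] → torsion [2, 2]

Answer: M ≅ ℤ^2 ⊕ ℤ/2 ⊕ ℤ/2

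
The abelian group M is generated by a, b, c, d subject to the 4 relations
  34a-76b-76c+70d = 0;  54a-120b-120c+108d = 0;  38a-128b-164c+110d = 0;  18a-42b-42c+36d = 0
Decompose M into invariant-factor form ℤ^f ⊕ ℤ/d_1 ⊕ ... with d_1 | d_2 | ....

Answer: M ≅ ℤ/2 ⊕ ℤ/6 ⊕ ℤ/18 ⊕ ℤ/36

Derivation:
rank_ℚ(R)=4; free=4−4=0
SNF(R) diag = [2, 6, 18, 36] → torsion [2, 6, 18, 36]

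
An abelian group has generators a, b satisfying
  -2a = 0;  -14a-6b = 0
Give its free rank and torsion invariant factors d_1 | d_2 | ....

rank_ℚ(R)=2; free=2−2=0
SNF(R) diag = [2, 6] → torsion [2, 6]

Answer: M ≅ ℤ/2 ⊕ ℤ/6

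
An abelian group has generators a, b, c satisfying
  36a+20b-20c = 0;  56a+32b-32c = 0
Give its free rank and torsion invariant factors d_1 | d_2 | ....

rank_ℚ(R)=2; free=3−2=1
SNF(R) diag = [4, 8] → torsion [4, 8]

Answer: M ≅ ℤ^1 ⊕ ℤ/4 ⊕ ℤ/8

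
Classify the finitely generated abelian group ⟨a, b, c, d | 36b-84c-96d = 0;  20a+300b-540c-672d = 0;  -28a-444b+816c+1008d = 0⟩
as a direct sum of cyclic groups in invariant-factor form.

Answer: M ≅ ℤ^1 ⊕ ℤ/4 ⊕ ℤ/12 ⊕ ℤ/12

Derivation:
rank_ℚ(R)=3; free=4−3=1
SNF(R) diag = [4, 12, 12] → torsion [4, 12, 12]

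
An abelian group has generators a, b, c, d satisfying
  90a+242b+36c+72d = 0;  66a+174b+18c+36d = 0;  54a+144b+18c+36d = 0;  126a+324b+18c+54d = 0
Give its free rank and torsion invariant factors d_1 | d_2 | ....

rank_ℚ(R)=4; free=4−4=0
SNF(R) diag = [2, 6, 18, 18] → torsion [2, 6, 18, 18]

Answer: M ≅ ℤ/2 ⊕ ℤ/6 ⊕ ℤ/18 ⊕ ℤ/18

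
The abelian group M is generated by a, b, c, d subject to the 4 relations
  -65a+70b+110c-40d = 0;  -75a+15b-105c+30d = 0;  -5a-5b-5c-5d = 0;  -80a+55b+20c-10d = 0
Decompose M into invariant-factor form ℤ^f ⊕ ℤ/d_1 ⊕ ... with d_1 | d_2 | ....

Answer: M ≅ ℤ/5 ⊕ ℤ/5 ⊕ ℤ/15 ⊕ ℤ/45

Derivation:
rank_ℚ(R)=4; free=4−4=0
SNF(R) diag = [5, 5, 15, 45] → torsion [5, 5, 15, 45]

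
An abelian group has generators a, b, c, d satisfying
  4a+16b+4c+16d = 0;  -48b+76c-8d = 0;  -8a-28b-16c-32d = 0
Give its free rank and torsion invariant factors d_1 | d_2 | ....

rank_ℚ(R)=3; free=4−3=1
SNF(R) diag = [4, 4, 4] → torsion [4, 4, 4]

Answer: M ≅ ℤ^1 ⊕ ℤ/4 ⊕ ℤ/4 ⊕ ℤ/4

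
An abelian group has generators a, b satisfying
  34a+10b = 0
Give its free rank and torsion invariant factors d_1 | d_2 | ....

rank_ℚ(R)=1; free=2−1=1
SNF(R) diag = [2] → torsion [2]

Answer: M ≅ ℤ^1 ⊕ ℤ/2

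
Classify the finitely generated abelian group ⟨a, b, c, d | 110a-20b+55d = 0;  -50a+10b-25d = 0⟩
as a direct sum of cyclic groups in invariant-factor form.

rank_ℚ(R)=2; free=4−2=2
SNF(R) diag = [5, 10] → torsion [5, 10]

Answer: M ≅ ℤ^2 ⊕ ℤ/5 ⊕ ℤ/10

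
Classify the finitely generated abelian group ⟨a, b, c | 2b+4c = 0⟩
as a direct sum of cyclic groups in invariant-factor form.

Answer: M ≅ ℤ^2 ⊕ ℤ/2

Derivation:
rank_ℚ(R)=1; free=3−1=2
SNF(R) diag = [2] → torsion [2]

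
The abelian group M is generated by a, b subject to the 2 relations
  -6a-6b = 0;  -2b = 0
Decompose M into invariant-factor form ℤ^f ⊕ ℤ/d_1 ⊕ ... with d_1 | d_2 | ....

Answer: M ≅ ℤ/2 ⊕ ℤ/6

Derivation:
rank_ℚ(R)=2; free=2−2=0
SNF(R) diag = [2, 6] → torsion [2, 6]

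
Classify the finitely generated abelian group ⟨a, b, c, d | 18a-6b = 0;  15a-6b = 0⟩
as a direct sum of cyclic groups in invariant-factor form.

Answer: M ≅ ℤ^2 ⊕ ℤ/3 ⊕ ℤ/6

Derivation:
rank_ℚ(R)=2; free=4−2=2
SNF(R) diag = [3, 6] → torsion [3, 6]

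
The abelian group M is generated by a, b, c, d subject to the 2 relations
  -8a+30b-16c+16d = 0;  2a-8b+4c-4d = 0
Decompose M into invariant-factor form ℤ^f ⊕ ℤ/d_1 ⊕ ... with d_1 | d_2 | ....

Answer: M ≅ ℤ^2 ⊕ ℤ/2 ⊕ ℤ/2

Derivation:
rank_ℚ(R)=2; free=4−2=2
SNF(R) diag = [2, 2] → torsion [2, 2]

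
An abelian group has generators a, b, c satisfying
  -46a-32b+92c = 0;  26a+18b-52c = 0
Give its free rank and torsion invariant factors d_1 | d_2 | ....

rank_ℚ(R)=2; free=3−2=1
SNF(R) diag = [2, 2] → torsion [2, 2]

Answer: M ≅ ℤ^1 ⊕ ℤ/2 ⊕ ℤ/2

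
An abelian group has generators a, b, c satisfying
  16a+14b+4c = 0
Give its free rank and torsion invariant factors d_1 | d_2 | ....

rank_ℚ(R)=1; free=3−1=2
SNF(R) diag = [2] → torsion [2]

Answer: M ≅ ℤ^2 ⊕ ℤ/2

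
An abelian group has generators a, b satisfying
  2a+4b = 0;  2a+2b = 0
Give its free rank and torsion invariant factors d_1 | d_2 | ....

rank_ℚ(R)=2; free=2−2=0
SNF(R) diag = [2, 2] → torsion [2, 2]

Answer: M ≅ ℤ/2 ⊕ ℤ/2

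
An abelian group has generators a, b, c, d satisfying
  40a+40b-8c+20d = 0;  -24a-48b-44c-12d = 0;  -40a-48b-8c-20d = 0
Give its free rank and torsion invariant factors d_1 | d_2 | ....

rank_ℚ(R)=3; free=4−3=1
SNF(R) diag = [4, 4, 8] → torsion [4, 4, 8]

Answer: M ≅ ℤ^1 ⊕ ℤ/4 ⊕ ℤ/4 ⊕ ℤ/8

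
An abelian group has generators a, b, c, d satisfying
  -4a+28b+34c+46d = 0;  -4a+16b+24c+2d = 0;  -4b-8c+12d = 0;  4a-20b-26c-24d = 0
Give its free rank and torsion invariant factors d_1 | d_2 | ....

rank_ℚ(R)=4; free=4−4=0
SNF(R) diag = [2, 2, 4, 4] → torsion [2, 2, 4, 4]

Answer: M ≅ ℤ/2 ⊕ ℤ/2 ⊕ ℤ/4 ⊕ ℤ/4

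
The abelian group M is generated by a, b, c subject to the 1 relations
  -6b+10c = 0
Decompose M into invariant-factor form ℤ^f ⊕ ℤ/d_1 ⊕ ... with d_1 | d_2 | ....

Answer: M ≅ ℤ^2 ⊕ ℤ/2

Derivation:
rank_ℚ(R)=1; free=3−1=2
SNF(R) diag = [2] → torsion [2]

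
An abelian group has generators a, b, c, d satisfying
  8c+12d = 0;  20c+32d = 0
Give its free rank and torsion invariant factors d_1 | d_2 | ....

Answer: M ≅ ℤ^2 ⊕ ℤ/4 ⊕ ℤ/4

Derivation:
rank_ℚ(R)=2; free=4−2=2
SNF(R) diag = [4, 4] → torsion [4, 4]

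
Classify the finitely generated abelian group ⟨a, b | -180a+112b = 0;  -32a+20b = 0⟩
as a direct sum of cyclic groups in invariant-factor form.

rank_ℚ(R)=2; free=2−2=0
SNF(R) diag = [4, 4] → torsion [4, 4]

Answer: M ≅ ℤ/4 ⊕ ℤ/4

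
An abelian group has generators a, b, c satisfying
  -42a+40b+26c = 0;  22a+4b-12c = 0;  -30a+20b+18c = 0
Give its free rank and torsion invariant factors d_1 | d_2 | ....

rank_ℚ(R)=3; free=3−3=0
SNF(R) diag = [2, 2, 4] → torsion [2, 2, 4]

Answer: M ≅ ℤ/2 ⊕ ℤ/2 ⊕ ℤ/4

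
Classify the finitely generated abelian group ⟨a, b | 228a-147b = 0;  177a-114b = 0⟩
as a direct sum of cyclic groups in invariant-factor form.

Answer: M ≅ ℤ/3 ⊕ ℤ/9

Derivation:
rank_ℚ(R)=2; free=2−2=0
SNF(R) diag = [3, 9] → torsion [3, 9]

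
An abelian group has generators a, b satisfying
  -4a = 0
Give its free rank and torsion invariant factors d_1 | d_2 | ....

Answer: M ≅ ℤ^1 ⊕ ℤ/4

Derivation:
rank_ℚ(R)=1; free=2−1=1
SNF(R) diag = [4] → torsion [4]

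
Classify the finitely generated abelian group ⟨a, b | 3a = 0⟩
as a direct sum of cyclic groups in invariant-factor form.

rank_ℚ(R)=1; free=2−1=1
SNF(R) diag = [3] → torsion [3]

Answer: M ≅ ℤ^1 ⊕ ℤ/3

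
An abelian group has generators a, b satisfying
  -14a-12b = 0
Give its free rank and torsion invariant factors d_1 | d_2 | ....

Answer: M ≅ ℤ^1 ⊕ ℤ/2

Derivation:
rank_ℚ(R)=1; free=2−1=1
SNF(R) diag = [2] → torsion [2]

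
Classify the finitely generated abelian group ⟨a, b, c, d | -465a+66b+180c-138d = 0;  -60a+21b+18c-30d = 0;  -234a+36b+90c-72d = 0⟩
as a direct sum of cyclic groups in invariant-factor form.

rank_ℚ(R)=3; free=4−3=1
SNF(R) diag = [3, 9, 18] → torsion [3, 9, 18]

Answer: M ≅ ℤ^1 ⊕ ℤ/3 ⊕ ℤ/9 ⊕ ℤ/18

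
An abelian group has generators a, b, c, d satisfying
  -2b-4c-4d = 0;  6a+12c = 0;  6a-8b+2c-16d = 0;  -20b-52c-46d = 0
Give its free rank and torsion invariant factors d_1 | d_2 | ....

rank_ℚ(R)=4; free=4−4=0
SNF(R) diag = [2, 6, 6, 6] → torsion [2, 6, 6, 6]

Answer: M ≅ ℤ/2 ⊕ ℤ/6 ⊕ ℤ/6 ⊕ ℤ/6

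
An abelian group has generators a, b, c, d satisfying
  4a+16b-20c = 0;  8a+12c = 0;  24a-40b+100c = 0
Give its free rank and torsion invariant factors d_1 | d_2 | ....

Answer: M ≅ ℤ^1 ⊕ ℤ/4 ⊕ ℤ/4 ⊕ ℤ/8

Derivation:
rank_ℚ(R)=3; free=4−3=1
SNF(R) diag = [4, 4, 8] → torsion [4, 4, 8]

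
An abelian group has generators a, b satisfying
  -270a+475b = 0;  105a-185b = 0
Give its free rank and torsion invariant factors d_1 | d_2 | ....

rank_ℚ(R)=2; free=2−2=0
SNF(R) diag = [5, 15] → torsion [5, 15]

Answer: M ≅ ℤ/5 ⊕ ℤ/15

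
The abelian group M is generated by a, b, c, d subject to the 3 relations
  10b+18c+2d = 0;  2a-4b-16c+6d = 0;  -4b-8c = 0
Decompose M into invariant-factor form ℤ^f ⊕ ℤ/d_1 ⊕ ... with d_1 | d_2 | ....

Answer: M ≅ ℤ^1 ⊕ ℤ/2 ⊕ ℤ/2 ⊕ ℤ/4

Derivation:
rank_ℚ(R)=3; free=4−3=1
SNF(R) diag = [2, 2, 4] → torsion [2, 2, 4]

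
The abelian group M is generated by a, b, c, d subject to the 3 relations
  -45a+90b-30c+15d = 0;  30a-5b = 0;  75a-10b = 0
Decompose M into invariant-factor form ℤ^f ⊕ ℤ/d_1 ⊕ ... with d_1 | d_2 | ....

rank_ℚ(R)=3; free=4−3=1
SNF(R) diag = [5, 15, 15] → torsion [5, 15, 15]

Answer: M ≅ ℤ^1 ⊕ ℤ/5 ⊕ ℤ/15 ⊕ ℤ/15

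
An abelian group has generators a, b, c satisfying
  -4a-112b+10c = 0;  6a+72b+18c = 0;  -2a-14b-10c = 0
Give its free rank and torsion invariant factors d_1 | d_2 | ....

Answer: M ≅ ℤ/2 ⊕ ℤ/6 ⊕ ℤ/18

Derivation:
rank_ℚ(R)=3; free=3−3=0
SNF(R) diag = [2, 6, 18] → torsion [2, 6, 18]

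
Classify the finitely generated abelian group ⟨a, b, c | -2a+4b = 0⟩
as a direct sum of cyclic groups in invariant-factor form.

rank_ℚ(R)=1; free=3−1=2
SNF(R) diag = [2] → torsion [2]

Answer: M ≅ ℤ^2 ⊕ ℤ/2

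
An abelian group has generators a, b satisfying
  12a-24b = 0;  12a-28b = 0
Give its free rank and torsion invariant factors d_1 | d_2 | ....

rank_ℚ(R)=2; free=2−2=0
SNF(R) diag = [4, 12] → torsion [4, 12]

Answer: M ≅ ℤ/4 ⊕ ℤ/12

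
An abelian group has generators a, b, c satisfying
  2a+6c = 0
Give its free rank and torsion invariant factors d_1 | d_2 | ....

Answer: M ≅ ℤ^2 ⊕ ℤ/2

Derivation:
rank_ℚ(R)=1; free=3−1=2
SNF(R) diag = [2] → torsion [2]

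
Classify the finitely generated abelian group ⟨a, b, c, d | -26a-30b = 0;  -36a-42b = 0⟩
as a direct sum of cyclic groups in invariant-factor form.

rank_ℚ(R)=2; free=4−2=2
SNF(R) diag = [2, 6] → torsion [2, 6]

Answer: M ≅ ℤ^2 ⊕ ℤ/2 ⊕ ℤ/6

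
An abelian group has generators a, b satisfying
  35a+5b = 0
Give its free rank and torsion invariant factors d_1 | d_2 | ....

rank_ℚ(R)=1; free=2−1=1
SNF(R) diag = [5] → torsion [5]

Answer: M ≅ ℤ^1 ⊕ ℤ/5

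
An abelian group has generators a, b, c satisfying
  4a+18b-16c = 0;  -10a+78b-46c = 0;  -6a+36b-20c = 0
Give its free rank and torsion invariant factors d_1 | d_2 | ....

Answer: M ≅ ℤ/2 ⊕ ℤ/2 ⊕ ℤ/6

Derivation:
rank_ℚ(R)=3; free=3−3=0
SNF(R) diag = [2, 2, 6] → torsion [2, 2, 6]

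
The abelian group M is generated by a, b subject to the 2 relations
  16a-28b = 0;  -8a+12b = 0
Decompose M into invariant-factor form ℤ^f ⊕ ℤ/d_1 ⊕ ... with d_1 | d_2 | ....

rank_ℚ(R)=2; free=2−2=0
SNF(R) diag = [4, 8] → torsion [4, 8]

Answer: M ≅ ℤ/4 ⊕ ℤ/8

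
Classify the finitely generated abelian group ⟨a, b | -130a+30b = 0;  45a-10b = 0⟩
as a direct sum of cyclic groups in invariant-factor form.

Answer: M ≅ ℤ/5 ⊕ ℤ/10

Derivation:
rank_ℚ(R)=2; free=2−2=0
SNF(R) diag = [5, 10] → torsion [5, 10]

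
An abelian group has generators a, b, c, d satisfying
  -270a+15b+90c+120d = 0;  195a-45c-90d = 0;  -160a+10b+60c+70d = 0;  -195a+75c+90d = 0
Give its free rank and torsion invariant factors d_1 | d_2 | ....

Answer: M ≅ ℤ/5 ⊕ ℤ/15 ⊕ ℤ/30 ⊕ ℤ/30

Derivation:
rank_ℚ(R)=4; free=4−4=0
SNF(R) diag = [5, 15, 30, 30] → torsion [5, 15, 30, 30]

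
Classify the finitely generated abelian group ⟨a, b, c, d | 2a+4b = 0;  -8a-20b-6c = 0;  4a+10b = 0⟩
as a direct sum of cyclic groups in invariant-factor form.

rank_ℚ(R)=3; free=4−3=1
SNF(R) diag = [2, 2, 6] → torsion [2, 2, 6]

Answer: M ≅ ℤ^1 ⊕ ℤ/2 ⊕ ℤ/2 ⊕ ℤ/6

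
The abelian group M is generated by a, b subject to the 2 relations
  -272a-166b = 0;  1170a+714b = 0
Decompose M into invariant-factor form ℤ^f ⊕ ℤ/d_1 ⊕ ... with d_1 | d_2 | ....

Answer: M ≅ ℤ/2 ⊕ ℤ/6

Derivation:
rank_ℚ(R)=2; free=2−2=0
SNF(R) diag = [2, 6] → torsion [2, 6]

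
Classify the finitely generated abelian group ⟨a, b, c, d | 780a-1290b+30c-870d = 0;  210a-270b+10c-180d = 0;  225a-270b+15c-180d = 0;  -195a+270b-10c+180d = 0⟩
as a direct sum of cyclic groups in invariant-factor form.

Answer: M ≅ ℤ/5 ⊕ ℤ/15 ⊕ ℤ/30 ⊕ ℤ/90

Derivation:
rank_ℚ(R)=4; free=4−4=0
SNF(R) diag = [5, 15, 30, 90] → torsion [5, 15, 30, 90]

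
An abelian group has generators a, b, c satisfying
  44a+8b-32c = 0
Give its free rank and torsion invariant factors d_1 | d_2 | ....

Answer: M ≅ ℤ^2 ⊕ ℤ/4

Derivation:
rank_ℚ(R)=1; free=3−1=2
SNF(R) diag = [4] → torsion [4]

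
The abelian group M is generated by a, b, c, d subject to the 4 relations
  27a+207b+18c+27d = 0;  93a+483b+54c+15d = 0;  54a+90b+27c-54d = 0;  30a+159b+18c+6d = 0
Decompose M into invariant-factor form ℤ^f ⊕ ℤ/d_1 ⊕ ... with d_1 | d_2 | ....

rank_ℚ(R)=4; free=4−4=0
SNF(R) diag = [3, 9, 9, 18] → torsion [3, 9, 9, 18]

Answer: M ≅ ℤ/3 ⊕ ℤ/9 ⊕ ℤ/9 ⊕ ℤ/18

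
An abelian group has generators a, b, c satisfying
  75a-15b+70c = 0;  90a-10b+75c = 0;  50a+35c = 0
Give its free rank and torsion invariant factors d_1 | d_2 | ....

rank_ℚ(R)=3; free=3−3=0
SNF(R) diag = [5, 5, 10] → torsion [5, 5, 10]

Answer: M ≅ ℤ/5 ⊕ ℤ/5 ⊕ ℤ/10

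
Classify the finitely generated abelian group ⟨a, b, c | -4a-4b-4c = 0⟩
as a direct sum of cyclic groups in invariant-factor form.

Answer: M ≅ ℤ^2 ⊕ ℤ/4

Derivation:
rank_ℚ(R)=1; free=3−1=2
SNF(R) diag = [4] → torsion [4]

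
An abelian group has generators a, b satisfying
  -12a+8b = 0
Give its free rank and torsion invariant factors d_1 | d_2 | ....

Answer: M ≅ ℤ^1 ⊕ ℤ/4

Derivation:
rank_ℚ(R)=1; free=2−1=1
SNF(R) diag = [4] → torsion [4]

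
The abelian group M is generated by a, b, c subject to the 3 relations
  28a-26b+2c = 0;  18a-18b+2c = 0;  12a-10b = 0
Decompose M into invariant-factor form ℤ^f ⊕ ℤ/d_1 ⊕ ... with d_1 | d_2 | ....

Answer: M ≅ ℤ/2 ⊕ ℤ/2 ⊕ ℤ/2

Derivation:
rank_ℚ(R)=3; free=3−3=0
SNF(R) diag = [2, 2, 2] → torsion [2, 2, 2]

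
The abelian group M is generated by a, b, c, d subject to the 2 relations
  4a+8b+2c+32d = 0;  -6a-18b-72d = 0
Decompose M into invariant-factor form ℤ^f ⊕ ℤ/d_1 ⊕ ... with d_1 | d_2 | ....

rank_ℚ(R)=2; free=4−2=2
SNF(R) diag = [2, 6] → torsion [2, 6]

Answer: M ≅ ℤ^2 ⊕ ℤ/2 ⊕ ℤ/6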